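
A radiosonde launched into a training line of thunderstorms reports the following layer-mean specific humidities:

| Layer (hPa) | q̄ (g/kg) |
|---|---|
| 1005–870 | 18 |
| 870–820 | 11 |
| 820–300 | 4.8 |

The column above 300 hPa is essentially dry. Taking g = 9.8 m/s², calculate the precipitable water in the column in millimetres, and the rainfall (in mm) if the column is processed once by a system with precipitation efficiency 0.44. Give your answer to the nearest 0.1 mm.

PW ≈ 55.9 mm; rainfall ≈ 24.6 mm

Precipitable water is the column-integrated vapour mass per unit area: PW = (1/g) Σ q̄ Δp, with q in kg/kg and Δp in Pa (1 kg/m² of water = 1 mm).
Layer 1005–870 hPa: Δp = 135 hPa = 13500 Pa, q̄ = 0.018 kg/kg → 0.018 × 13500 / 9.8 = 24.80 mm
Layer 870–820 hPa: Δp = 50 hPa = 5000 Pa, q̄ = 0.011 kg/kg → 0.011 × 5000 / 9.8 = 5.61 mm
Layer 820–300 hPa: Δp = 520 hPa = 52000 Pa, q̄ = 0.0048 kg/kg → 0.0048 × 52000 / 9.8 = 25.47 mm
PW = 24.80 + 5.61 + 25.47 = 55.88 ≈ 55.9 mm.
Rainfall = ε × PW = 0.44 × 55.9 = 24.6 mm.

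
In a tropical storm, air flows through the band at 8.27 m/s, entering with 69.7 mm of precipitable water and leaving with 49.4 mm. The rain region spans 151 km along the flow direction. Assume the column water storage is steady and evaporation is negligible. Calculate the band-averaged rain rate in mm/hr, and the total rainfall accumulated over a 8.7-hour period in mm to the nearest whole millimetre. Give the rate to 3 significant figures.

R ≈ 4.00 mm/hr; total ≈ 35 mm

Column moisture flux per unit crosswind length is F = V × PW.
Inflow: F_in = 8.27 × 69.7 = 576.419 mm·m/s
Outflow: F_out = 8.27 × 49.4 = 408.538 mm·m/s
Steady-state rate R = (F_in − F_out)/L = (576.419 − 408.538) / 151000 m = 1.112e-03 mm/s.
R = 1.112e-03 × 3600 = 4.00 mm/hr.
Over 8.7 h: total = 4.00 × 8.7 = 34.8 ≈ 35 mm.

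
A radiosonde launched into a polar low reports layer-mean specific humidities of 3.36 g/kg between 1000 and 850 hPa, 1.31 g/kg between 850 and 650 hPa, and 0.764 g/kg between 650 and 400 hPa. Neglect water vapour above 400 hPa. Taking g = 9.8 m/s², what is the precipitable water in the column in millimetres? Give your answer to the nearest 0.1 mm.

PW ≈ 9.8 mm

Precipitable water is the column-integrated vapour mass per unit area: PW = (1/g) Σ q̄ Δp, with q in kg/kg and Δp in Pa (1 kg/m² of water = 1 mm).
Layer 1000–850 hPa: Δp = 150 hPa = 15000 Pa, q̄ = 0.00336 kg/kg → 0.00336 × 15000 / 9.8 = 5.14 mm
Layer 850–650 hPa: Δp = 200 hPa = 20000 Pa, q̄ = 0.00131 kg/kg → 0.00131 × 20000 / 9.8 = 2.67 mm
Layer 650–400 hPa: Δp = 250 hPa = 25000 Pa, q̄ = 0.000764 kg/kg → 0.000764 × 25000 / 9.8 = 1.95 mm
PW = 5.14 + 2.67 + 1.95 = 9.76 ≈ 9.8 mm.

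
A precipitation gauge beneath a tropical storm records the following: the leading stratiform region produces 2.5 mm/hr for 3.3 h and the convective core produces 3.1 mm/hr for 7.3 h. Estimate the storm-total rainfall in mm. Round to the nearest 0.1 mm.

Total = Σ Rᵢ Δtᵢ = 2.5 × 3.3 + 3.1 × 7.3
      = 8.25 + 22.63 = 30.9 mm.

total ≈ 30.9 mm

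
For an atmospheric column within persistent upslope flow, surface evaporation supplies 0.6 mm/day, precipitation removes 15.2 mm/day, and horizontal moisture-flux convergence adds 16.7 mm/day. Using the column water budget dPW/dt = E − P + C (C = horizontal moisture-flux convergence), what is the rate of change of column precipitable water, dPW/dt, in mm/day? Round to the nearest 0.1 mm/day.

dPW/dt ≈ 2.1 mm/day

dPW/dt = E − P + C = 0.6 − 15.2 + (16.7) = 2.1 mm/day.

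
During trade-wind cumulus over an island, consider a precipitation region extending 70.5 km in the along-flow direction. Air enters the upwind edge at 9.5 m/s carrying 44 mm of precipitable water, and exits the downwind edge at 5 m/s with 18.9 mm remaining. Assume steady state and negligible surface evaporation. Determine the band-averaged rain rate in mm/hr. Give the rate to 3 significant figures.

Column moisture flux per unit crosswind length is F = V × PW.
Inflow: F_in = 9.5 × 44 = 418 mm·m/s
Outflow: F_out = 5 × 18.9 = 94.5 mm·m/s
Steady-state rate R = (F_in − F_out)/L = (418 − 94.5) / 70500 m = 4.589e-03 mm/s.
R = 4.589e-03 × 3600 = 16.5 mm/hr.

R ≈ 16.5 mm/hr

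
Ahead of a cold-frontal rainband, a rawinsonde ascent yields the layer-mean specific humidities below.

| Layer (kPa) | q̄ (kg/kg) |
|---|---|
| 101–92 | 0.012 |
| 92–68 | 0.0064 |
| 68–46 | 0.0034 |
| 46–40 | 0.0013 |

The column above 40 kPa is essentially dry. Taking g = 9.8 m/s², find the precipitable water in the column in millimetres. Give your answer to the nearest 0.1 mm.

PW ≈ 35.1 mm

Precipitable water is the column-integrated vapour mass per unit area: PW = (1/g) Σ q̄ Δp, with q in kg/kg and Δp in Pa (1 kg/m² of water = 1 mm).
Layer 101–92 kPa: Δp = 90 hPa = 9000 Pa, q̄ = 0.012 kg/kg → 0.012 × 9000 / 9.8 = 11.02 mm
Layer 92–68 kPa: Δp = 240 hPa = 24000 Pa, q̄ = 0.0064 kg/kg → 0.0064 × 24000 / 9.8 = 15.67 mm
Layer 68–46 kPa: Δp = 220 hPa = 22000 Pa, q̄ = 0.0034 kg/kg → 0.0034 × 22000 / 9.8 = 7.63 mm
Layer 46–40 kPa: Δp = 60 hPa = 6000 Pa, q̄ = 0.0013 kg/kg → 0.0013 × 6000 / 9.8 = 0.80 mm
PW = 11.02 + 15.67 + 7.63 + 0.80 = 35.12 ≈ 35.1 mm.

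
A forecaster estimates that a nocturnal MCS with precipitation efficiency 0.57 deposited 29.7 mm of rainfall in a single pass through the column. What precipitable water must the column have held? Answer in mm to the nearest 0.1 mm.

PW ≈ 52.1 mm

PW = rainfall / ε = 29.7 / 0.57 = 52.1 mm.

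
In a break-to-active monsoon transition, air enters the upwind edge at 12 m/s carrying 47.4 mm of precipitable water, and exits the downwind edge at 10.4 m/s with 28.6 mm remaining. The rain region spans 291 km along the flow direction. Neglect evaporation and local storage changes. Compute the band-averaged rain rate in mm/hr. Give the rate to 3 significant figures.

R ≈ 3.36 mm/hr

Column moisture flux per unit crosswind length is F = V × PW.
Inflow: F_in = 12 × 47.4 = 568.8 mm·m/s
Outflow: F_out = 10.4 × 28.6 = 297.44 mm·m/s
Steady-state rate R = (F_in − F_out)/L = (568.8 − 297.44) / 291000 m = 9.325e-04 mm/s.
R = 9.325e-04 × 3600 = 3.36 mm/hr.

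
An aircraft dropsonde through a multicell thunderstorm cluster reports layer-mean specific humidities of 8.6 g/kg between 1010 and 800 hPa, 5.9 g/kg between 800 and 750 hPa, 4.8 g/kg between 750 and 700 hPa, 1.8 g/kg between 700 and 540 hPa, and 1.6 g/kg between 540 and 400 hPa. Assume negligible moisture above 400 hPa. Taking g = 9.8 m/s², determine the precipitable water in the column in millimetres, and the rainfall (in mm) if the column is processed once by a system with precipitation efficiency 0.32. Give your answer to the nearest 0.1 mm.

Precipitable water is the column-integrated vapour mass per unit area: PW = (1/g) Σ q̄ Δp, with q in kg/kg and Δp in Pa (1 kg/m² of water = 1 mm).
Layer 1010–800 hPa: Δp = 210 hPa = 21000 Pa, q̄ = 0.0086 kg/kg → 0.0086 × 21000 / 9.8 = 18.43 mm
Layer 800–750 hPa: Δp = 50 hPa = 5000 Pa, q̄ = 0.0059 kg/kg → 0.0059 × 5000 / 9.8 = 3.01 mm
Layer 750–700 hPa: Δp = 50 hPa = 5000 Pa, q̄ = 0.0048 kg/kg → 0.0048 × 5000 / 9.8 = 2.45 mm
Layer 700–540 hPa: Δp = 160 hPa = 16000 Pa, q̄ = 0.0018 kg/kg → 0.0018 × 16000 / 9.8 = 2.94 mm
Layer 540–400 hPa: Δp = 140 hPa = 14000 Pa, q̄ = 0.0016 kg/kg → 0.0016 × 14000 / 9.8 = 2.29 mm
PW = 18.43 + 3.01 + 2.45 + 2.94 + 2.29 = 29.12 ≈ 29.1 mm.
Rainfall = ε × PW = 0.32 × 29.1 = 9.3 mm.

PW ≈ 29.1 mm; rainfall ≈ 9.3 mm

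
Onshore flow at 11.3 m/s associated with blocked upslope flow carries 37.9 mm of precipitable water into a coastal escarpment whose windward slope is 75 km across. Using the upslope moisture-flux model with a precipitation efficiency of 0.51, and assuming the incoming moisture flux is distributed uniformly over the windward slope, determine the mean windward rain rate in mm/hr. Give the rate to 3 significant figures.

Incoming column moisture flux per unit ridge length: F = V × PW = 11.3 × 37.9 = 428.27 mm·m/s.
Spread over the 75 km slope with efficiency ε = 0.51: R = ε·F/W = 0.51 × 428.27 / 75000 m = 2.912e-03 mm/s.
R = 2.912e-03 × 3600 = 10.5 mm/hr.

R ≈ 10.5 mm/hr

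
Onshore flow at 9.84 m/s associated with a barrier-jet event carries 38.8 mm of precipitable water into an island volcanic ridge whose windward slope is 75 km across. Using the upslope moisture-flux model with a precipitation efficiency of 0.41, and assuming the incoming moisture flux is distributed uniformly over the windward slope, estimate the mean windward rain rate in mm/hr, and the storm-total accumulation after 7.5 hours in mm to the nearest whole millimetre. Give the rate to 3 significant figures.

R ≈ 7.51 mm/hr; total ≈ 56 mm

Incoming column moisture flux per unit ridge length: F = V × PW = 9.84 × 38.8 = 381.792 mm·m/s.
Spread over the 75 km slope with efficiency ε = 0.41: R = ε·F/W = 0.41 × 381.792 / 75000 m = 2.087e-03 mm/s.
R = 2.087e-03 × 3600 = 7.51 mm/hr.
Over 7.5 h: total = 7.51 × 7.5 = 56.325 ≈ 56 mm.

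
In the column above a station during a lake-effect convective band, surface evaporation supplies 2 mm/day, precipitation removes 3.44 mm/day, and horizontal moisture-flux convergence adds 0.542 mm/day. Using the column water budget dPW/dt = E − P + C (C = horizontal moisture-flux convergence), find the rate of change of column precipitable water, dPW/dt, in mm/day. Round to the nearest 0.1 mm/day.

dPW/dt = E − P + C = 2 − 3.44 + (0.542) = -0.9 mm/day.

dPW/dt ≈ -0.9 mm/day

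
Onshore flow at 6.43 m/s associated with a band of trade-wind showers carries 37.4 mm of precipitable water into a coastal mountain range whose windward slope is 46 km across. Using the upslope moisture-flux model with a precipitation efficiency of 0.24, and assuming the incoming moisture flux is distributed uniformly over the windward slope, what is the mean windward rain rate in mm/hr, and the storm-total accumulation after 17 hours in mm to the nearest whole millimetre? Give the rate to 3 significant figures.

Incoming column moisture flux per unit ridge length: F = V × PW = 6.43 × 37.4 = 240.482 mm·m/s.
Spread over the 46 km slope with efficiency ε = 0.24: R = ε·F/W = 0.24 × 240.482 / 46000 m = 1.255e-03 mm/s.
R = 1.255e-03 × 3600 = 4.52 mm/hr.
Over 17 h: total = 4.52 × 17 = 76.84 ≈ 77 mm.

R ≈ 4.52 mm/hr; total ≈ 77 mm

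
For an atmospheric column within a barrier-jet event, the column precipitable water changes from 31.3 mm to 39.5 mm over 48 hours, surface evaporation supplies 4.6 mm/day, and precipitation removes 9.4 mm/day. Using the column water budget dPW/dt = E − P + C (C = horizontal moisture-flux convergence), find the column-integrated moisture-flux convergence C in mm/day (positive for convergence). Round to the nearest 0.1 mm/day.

dPW/dt = (39.5 − 31.3) mm / (48/24 day) = +4.100 mm/day.
C = dPW/dt − E + P = (+4.100) − 4.6 + 9.4 = 8.9 mm/day.

C ≈ 8.9 mm/day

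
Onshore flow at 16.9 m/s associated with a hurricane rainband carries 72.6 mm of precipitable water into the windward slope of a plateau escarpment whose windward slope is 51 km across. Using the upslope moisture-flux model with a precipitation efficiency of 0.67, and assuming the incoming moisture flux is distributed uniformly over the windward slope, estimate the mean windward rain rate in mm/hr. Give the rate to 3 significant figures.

Incoming column moisture flux per unit ridge length: F = V × PW = 16.9 × 72.6 = 1226.94 mm·m/s.
Spread over the 51 km slope with efficiency ε = 0.67: R = ε·F/W = 0.67 × 1226.94 / 51000 m = 1.612e-02 mm/s.
R = 1.612e-02 × 3600 = 58.0 mm/hr.

R ≈ 58.0 mm/hr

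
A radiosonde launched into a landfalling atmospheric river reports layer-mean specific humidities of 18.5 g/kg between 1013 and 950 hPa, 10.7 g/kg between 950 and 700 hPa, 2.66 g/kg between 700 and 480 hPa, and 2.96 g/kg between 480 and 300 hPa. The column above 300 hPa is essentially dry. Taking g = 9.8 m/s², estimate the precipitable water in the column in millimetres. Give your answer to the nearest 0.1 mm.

Precipitable water is the column-integrated vapour mass per unit area: PW = (1/g) Σ q̄ Δp, with q in kg/kg and Δp in Pa (1 kg/m² of water = 1 mm).
Layer 1013–950 hPa: Δp = 63 hPa = 6300 Pa, q̄ = 0.0185 kg/kg → 0.0185 × 6300 / 9.8 = 11.89 mm
Layer 950–700 hPa: Δp = 250 hPa = 25000 Pa, q̄ = 0.0107 kg/kg → 0.0107 × 25000 / 9.8 = 27.30 mm
Layer 700–480 hPa: Δp = 220 hPa = 22000 Pa, q̄ = 0.00266 kg/kg → 0.00266 × 22000 / 9.8 = 5.97 mm
Layer 480–300 hPa: Δp = 180 hPa = 18000 Pa, q̄ = 0.00296 kg/kg → 0.00296 × 18000 / 9.8 = 5.44 mm
PW = 11.89 + 27.30 + 5.97 + 5.44 = 50.60 ≈ 50.6 mm.

PW ≈ 50.6 mm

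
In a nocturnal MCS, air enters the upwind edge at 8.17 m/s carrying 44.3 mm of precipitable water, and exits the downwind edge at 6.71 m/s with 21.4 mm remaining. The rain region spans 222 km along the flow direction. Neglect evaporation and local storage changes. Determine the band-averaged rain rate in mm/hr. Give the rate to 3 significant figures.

R ≈ 3.54 mm/hr

Column moisture flux per unit crosswind length is F = V × PW.
Inflow: F_in = 8.17 × 44.3 = 361.931 mm·m/s
Outflow: F_out = 6.71 × 21.4 = 143.594 mm·m/s
Steady-state rate R = (F_in − F_out)/L = (361.931 − 143.594) / 222000 m = 9.835e-04 mm/s.
R = 9.835e-04 × 3600 = 3.54 mm/hr.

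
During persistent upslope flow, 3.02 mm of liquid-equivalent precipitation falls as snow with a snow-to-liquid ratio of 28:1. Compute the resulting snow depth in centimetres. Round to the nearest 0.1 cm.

Snow depth = liquid × ratio = 3.02 mm × 28 = 84.56 mm = 8.5 cm.

snow depth ≈ 8.5 cm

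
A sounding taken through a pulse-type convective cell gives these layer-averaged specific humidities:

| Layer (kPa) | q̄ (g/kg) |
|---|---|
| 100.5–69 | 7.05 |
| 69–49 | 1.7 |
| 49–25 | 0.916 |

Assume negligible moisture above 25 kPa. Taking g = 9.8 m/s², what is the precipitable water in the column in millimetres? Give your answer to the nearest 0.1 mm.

Precipitable water is the column-integrated vapour mass per unit area: PW = (1/g) Σ q̄ Δp, with q in kg/kg and Δp in Pa (1 kg/m² of water = 1 mm).
Layer 100.5–69 kPa: Δp = 315 hPa = 31500 Pa, q̄ = 0.00705 kg/kg → 0.00705 × 31500 / 9.8 = 22.66 mm
Layer 69–49 kPa: Δp = 200 hPa = 20000 Pa, q̄ = 0.0017 kg/kg → 0.0017 × 20000 / 9.8 = 3.47 mm
Layer 49–25 kPa: Δp = 240 hPa = 24000 Pa, q̄ = 0.000916 kg/kg → 0.000916 × 24000 / 9.8 = 2.24 mm
PW = 22.66 + 3.47 + 2.24 = 28.37 ≈ 28.4 mm.

PW ≈ 28.4 mm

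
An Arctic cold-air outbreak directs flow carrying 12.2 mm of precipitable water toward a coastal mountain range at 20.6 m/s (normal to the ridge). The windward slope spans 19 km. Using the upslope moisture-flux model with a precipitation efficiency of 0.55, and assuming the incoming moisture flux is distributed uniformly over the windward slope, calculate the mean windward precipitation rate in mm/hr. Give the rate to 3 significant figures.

R ≈ 26.2 mm/hr

Incoming column moisture flux per unit ridge length: F = V × PW = 20.6 × 12.2 = 251.32 mm·m/s.
Spread over the 19 km slope with efficiency ε = 0.55: R = ε·F/W = 0.55 × 251.32 / 19000 m = 7.275e-03 mm/s.
R = 7.275e-03 × 3600 = 26.2 mm/hr.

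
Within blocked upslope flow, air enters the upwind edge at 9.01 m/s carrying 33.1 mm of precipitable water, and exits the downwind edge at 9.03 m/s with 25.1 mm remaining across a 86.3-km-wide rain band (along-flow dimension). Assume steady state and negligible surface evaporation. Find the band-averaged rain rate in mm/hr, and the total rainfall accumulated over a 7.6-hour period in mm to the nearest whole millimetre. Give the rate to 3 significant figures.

R ≈ 2.99 mm/hr; total ≈ 23 mm

Column moisture flux per unit crosswind length is F = V × PW.
Inflow: F_in = 9.01 × 33.1 = 298.231 mm·m/s
Outflow: F_out = 9.03 × 25.1 = 226.653 mm·m/s
Steady-state rate R = (F_in − F_out)/L = (298.231 − 226.653) / 86300 m = 8.294e-04 mm/s.
R = 8.294e-04 × 3600 = 2.99 mm/hr.
Over 7.6 h: total = 2.99 × 7.6 = 22.724 ≈ 23 mm.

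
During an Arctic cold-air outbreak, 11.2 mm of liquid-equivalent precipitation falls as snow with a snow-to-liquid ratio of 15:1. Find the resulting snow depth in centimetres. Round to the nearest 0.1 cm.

Snow depth = liquid × ratio = 11.2 mm × 15 = 168 mm = 16.8 cm.

snow depth ≈ 16.8 cm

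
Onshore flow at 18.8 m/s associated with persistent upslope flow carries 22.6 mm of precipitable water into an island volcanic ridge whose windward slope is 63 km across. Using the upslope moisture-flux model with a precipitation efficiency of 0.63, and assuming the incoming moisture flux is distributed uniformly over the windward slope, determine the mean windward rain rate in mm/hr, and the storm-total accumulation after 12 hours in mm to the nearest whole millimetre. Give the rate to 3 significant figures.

R ≈ 15.3 mm/hr; total ≈ 184 mm

Incoming column moisture flux per unit ridge length: F = V × PW = 18.8 × 22.6 = 424.88 mm·m/s.
Spread over the 63 km slope with efficiency ε = 0.63: R = ε·F/W = 0.63 × 424.88 / 63000 m = 4.249e-03 mm/s.
R = 4.249e-03 × 3600 = 15.3 mm/hr.
Over 12 h: total = 15.3 × 12 = 183.6 ≈ 184 mm.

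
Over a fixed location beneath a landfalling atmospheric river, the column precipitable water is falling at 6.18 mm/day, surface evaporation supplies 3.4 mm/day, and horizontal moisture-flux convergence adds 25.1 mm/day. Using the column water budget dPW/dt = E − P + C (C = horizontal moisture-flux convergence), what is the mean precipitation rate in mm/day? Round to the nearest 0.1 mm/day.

P ≈ 34.7 mm/day

dPW/dt = -6.18 mm/day.
P = E + C − dPW/dt = 3.4 + (25.1) − (-6.18) = 34.7 mm/day.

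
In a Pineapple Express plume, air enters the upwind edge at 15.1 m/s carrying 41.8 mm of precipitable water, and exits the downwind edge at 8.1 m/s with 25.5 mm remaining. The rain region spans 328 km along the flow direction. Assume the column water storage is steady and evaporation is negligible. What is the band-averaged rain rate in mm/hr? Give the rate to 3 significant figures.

Column moisture flux per unit crosswind length is F = V × PW.
Inflow: F_in = 15.1 × 41.8 = 631.18 mm·m/s
Outflow: F_out = 8.1 × 25.5 = 206.55 mm·m/s
Steady-state rate R = (F_in − F_out)/L = (631.18 − 206.55) / 328000 m = 1.295e-03 mm/s.
R = 1.295e-03 × 3600 = 4.66 mm/hr.

R ≈ 4.66 mm/hr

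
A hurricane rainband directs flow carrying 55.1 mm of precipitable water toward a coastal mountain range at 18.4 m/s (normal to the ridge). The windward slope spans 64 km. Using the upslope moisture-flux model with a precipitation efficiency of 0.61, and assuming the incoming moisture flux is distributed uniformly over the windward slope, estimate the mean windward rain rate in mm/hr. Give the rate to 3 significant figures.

Incoming column moisture flux per unit ridge length: F = V × PW = 18.4 × 55.1 = 1013.84 mm·m/s.
Spread over the 64 km slope with efficiency ε = 0.61: R = ε·F/W = 0.61 × 1013.84 / 64000 m = 9.663e-03 mm/s.
R = 9.663e-03 × 3600 = 34.8 mm/hr.

R ≈ 34.8 mm/hr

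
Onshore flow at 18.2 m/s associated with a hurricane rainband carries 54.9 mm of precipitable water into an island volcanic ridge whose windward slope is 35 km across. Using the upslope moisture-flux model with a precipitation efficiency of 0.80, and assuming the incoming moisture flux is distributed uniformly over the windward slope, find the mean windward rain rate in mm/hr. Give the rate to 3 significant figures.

R ≈ 82.2 mm/hr

Incoming column moisture flux per unit ridge length: F = V × PW = 18.2 × 54.9 = 999.18 mm·m/s.
Spread over the 35 km slope with efficiency ε = 0.80: R = ε·F/W = 0.80 × 999.18 / 35000 m = 2.284e-02 mm/s.
R = 2.284e-02 × 3600 = 82.2 mm/hr.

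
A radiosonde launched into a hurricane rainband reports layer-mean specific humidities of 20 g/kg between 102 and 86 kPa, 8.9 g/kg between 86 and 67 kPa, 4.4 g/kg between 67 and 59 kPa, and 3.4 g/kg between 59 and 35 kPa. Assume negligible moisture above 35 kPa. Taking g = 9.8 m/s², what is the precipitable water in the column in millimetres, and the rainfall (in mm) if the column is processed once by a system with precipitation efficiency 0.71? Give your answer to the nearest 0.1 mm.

PW ≈ 61.8 mm; rainfall ≈ 43.9 mm

Precipitable water is the column-integrated vapour mass per unit area: PW = (1/g) Σ q̄ Δp, with q in kg/kg and Δp in Pa (1 kg/m² of water = 1 mm).
Layer 102–86 kPa: Δp = 160 hPa = 16000 Pa, q̄ = 0.02 kg/kg → 0.02 × 16000 / 9.8 = 32.65 mm
Layer 86–67 kPa: Δp = 190 hPa = 19000 Pa, q̄ = 0.0089 kg/kg → 0.0089 × 19000 / 9.8 = 17.26 mm
Layer 67–59 kPa: Δp = 80 hPa = 8000 Pa, q̄ = 0.0044 kg/kg → 0.0044 × 8000 / 9.8 = 3.59 mm
Layer 59–35 kPa: Δp = 240 hPa = 24000 Pa, q̄ = 0.0034 kg/kg → 0.0034 × 24000 / 9.8 = 8.33 mm
PW = 32.65 + 17.26 + 3.59 + 8.33 = 61.83 ≈ 61.8 mm.
Rainfall = ε × PW = 0.71 × 61.8 = 43.9 mm.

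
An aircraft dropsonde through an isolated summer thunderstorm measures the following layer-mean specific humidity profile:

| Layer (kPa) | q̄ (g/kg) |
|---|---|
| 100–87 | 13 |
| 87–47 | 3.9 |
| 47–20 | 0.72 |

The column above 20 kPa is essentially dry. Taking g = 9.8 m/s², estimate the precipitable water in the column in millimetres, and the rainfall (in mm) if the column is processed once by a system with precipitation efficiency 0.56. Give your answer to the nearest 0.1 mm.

PW ≈ 35.1 mm; rainfall ≈ 19.7 mm

Precipitable water is the column-integrated vapour mass per unit area: PW = (1/g) Σ q̄ Δp, with q in kg/kg and Δp in Pa (1 kg/m² of water = 1 mm).
Layer 100–87 kPa: Δp = 130 hPa = 13000 Pa, q̄ = 0.013 kg/kg → 0.013 × 13000 / 9.8 = 17.24 mm
Layer 87–47 kPa: Δp = 400 hPa = 40000 Pa, q̄ = 0.0039 kg/kg → 0.0039 × 40000 / 9.8 = 15.92 mm
Layer 47–20 kPa: Δp = 270 hPa = 27000 Pa, q̄ = 0.00072 kg/kg → 0.00072 × 27000 / 9.8 = 1.98 mm
PW = 17.24 + 15.92 + 1.98 = 35.14 ≈ 35.1 mm.
Rainfall = ε × PW = 0.56 × 35.1 = 19.7 mm.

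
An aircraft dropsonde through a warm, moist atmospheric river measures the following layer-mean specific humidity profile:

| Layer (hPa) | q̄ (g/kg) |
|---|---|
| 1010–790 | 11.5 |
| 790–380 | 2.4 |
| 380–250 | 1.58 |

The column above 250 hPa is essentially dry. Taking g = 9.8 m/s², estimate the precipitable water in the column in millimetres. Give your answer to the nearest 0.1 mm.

PW ≈ 38.0 mm

Precipitable water is the column-integrated vapour mass per unit area: PW = (1/g) Σ q̄ Δp, with q in kg/kg and Δp in Pa (1 kg/m² of water = 1 mm).
Layer 1010–790 hPa: Δp = 220 hPa = 22000 Pa, q̄ = 0.0115 kg/kg → 0.0115 × 22000 / 9.8 = 25.82 mm
Layer 790–380 hPa: Δp = 410 hPa = 41000 Pa, q̄ = 0.0024 kg/kg → 0.0024 × 41000 / 9.8 = 10.04 mm
Layer 380–250 hPa: Δp = 130 hPa = 13000 Pa, q̄ = 0.00158 kg/kg → 0.00158 × 13000 / 9.8 = 2.10 mm
PW = 25.82 + 10.04 + 2.10 = 37.96 ≈ 38.0 mm.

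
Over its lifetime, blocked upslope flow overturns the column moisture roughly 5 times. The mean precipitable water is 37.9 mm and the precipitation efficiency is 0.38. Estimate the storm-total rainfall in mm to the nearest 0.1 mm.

Each cycle deposits ε × PW = 0.38 × 37.9 = 14.402 mm.
Over 5 cycles: 5 × 14.402 = 72.0 mm.

rainfall ≈ 72.0 mm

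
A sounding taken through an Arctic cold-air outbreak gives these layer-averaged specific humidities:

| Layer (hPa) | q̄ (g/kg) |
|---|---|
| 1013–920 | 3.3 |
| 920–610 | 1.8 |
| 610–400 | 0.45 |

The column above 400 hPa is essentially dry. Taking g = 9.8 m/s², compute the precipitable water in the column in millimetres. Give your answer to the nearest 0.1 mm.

Precipitable water is the column-integrated vapour mass per unit area: PW = (1/g) Σ q̄ Δp, with q in kg/kg and Δp in Pa (1 kg/m² of water = 1 mm).
Layer 1013–920 hPa: Δp = 93 hPa = 9300 Pa, q̄ = 0.0033 kg/kg → 0.0033 × 9300 / 9.8 = 3.13 mm
Layer 920–610 hPa: Δp = 310 hPa = 31000 Pa, q̄ = 0.0018 kg/kg → 0.0018 × 31000 / 9.8 = 5.69 mm
Layer 610–400 hPa: Δp = 210 hPa = 21000 Pa, q̄ = 0.00045 kg/kg → 0.00045 × 21000 / 9.8 = 0.96 mm
PW = 3.13 + 5.69 + 0.96 = 9.78 ≈ 9.8 mm.

PW ≈ 9.8 mm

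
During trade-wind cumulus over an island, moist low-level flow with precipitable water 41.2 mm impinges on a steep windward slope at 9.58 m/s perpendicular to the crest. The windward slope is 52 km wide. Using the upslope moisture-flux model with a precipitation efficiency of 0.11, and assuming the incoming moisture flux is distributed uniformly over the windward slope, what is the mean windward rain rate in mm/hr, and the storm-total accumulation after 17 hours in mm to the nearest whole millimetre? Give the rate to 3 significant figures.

Incoming column moisture flux per unit ridge length: F = V × PW = 9.58 × 41.2 = 394.696 mm·m/s.
Spread over the 52 km slope with efficiency ε = 0.11: R = ε·F/W = 0.11 × 394.696 / 52000 m = 8.349e-04 mm/s.
R = 8.349e-04 × 3600 = 3.01 mm/hr.
Over 17 h: total = 3.01 × 17 = 51.17 ≈ 51 mm.

R ≈ 3.01 mm/hr; total ≈ 51 mm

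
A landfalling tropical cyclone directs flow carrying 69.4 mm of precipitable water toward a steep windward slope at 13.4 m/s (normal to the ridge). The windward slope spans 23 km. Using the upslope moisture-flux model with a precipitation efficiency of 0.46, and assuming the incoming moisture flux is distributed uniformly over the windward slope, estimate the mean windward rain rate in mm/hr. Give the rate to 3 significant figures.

Incoming column moisture flux per unit ridge length: F = V × PW = 13.4 × 69.4 = 929.96 mm·m/s.
Spread over the 23 km slope with efficiency ε = 0.46: R = ε·F/W = 0.46 × 929.96 / 23000 m = 1.860e-02 mm/s.
R = 1.860e-02 × 3600 = 67.0 mm/hr.

R ≈ 67.0 mm/hr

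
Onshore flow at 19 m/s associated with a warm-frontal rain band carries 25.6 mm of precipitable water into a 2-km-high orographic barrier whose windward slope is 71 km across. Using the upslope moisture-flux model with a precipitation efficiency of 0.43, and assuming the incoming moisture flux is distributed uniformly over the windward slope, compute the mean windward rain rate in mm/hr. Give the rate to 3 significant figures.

R ≈ 10.6 mm/hr

Incoming column moisture flux per unit ridge length: F = V × PW = 19 × 25.6 = 486.4 mm·m/s.
Spread over the 71 km slope with efficiency ε = 0.43: R = ε·F/W = 0.43 × 486.4 / 71000 m = 2.946e-03 mm/s.
R = 2.946e-03 × 3600 = 10.6 mm/hr.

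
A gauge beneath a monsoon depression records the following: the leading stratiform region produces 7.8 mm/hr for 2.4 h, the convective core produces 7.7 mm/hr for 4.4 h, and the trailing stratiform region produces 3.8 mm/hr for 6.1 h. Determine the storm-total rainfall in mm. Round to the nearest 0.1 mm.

total ≈ 75.8 mm

Total = Σ Rᵢ Δtᵢ = 7.8 × 2.4 + 7.7 × 4.4 + 3.8 × 6.1
      = 18.72 + 33.88 + 23.18 = 75.8 mm.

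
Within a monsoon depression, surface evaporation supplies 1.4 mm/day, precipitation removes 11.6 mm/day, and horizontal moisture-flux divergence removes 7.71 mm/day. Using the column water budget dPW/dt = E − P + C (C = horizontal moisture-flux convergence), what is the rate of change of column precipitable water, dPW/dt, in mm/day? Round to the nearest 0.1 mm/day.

dPW/dt = E − P + C = 1.4 − 11.6 + (-7.71) = -17.9 mm/day.

dPW/dt ≈ -17.9 mm/day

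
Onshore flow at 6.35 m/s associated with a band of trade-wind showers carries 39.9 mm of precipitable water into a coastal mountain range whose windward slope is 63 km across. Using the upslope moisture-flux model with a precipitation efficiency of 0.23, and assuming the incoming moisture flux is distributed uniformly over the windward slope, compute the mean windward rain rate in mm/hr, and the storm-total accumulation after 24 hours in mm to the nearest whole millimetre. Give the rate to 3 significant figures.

Incoming column moisture flux per unit ridge length: F = V × PW = 6.35 × 39.9 = 253.365 mm·m/s.
Spread over the 63 km slope with efficiency ε = 0.23: R = ε·F/W = 0.23 × 253.365 / 63000 m = 9.250e-04 mm/s.
R = 9.250e-04 × 3600 = 3.33 mm/hr.
Over 24 h: total = 3.33 × 24 = 79.92 ≈ 80 mm.

R ≈ 3.33 mm/hr; total ≈ 80 mm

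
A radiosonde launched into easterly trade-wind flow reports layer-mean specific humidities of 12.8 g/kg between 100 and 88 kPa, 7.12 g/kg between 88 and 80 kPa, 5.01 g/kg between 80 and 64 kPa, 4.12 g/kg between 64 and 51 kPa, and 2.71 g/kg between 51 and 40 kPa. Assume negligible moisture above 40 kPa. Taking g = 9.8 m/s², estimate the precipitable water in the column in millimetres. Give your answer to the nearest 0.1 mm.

PW ≈ 38.2 mm

Precipitable water is the column-integrated vapour mass per unit area: PW = (1/g) Σ q̄ Δp, with q in kg/kg and Δp in Pa (1 kg/m² of water = 1 mm).
Layer 100–88 kPa: Δp = 120 hPa = 12000 Pa, q̄ = 0.0128 kg/kg → 0.0128 × 12000 / 9.8 = 15.67 mm
Layer 88–80 kPa: Δp = 80 hPa = 8000 Pa, q̄ = 0.00712 kg/kg → 0.00712 × 8000 / 9.8 = 5.81 mm
Layer 80–64 kPa: Δp = 160 hPa = 16000 Pa, q̄ = 0.00501 kg/kg → 0.00501 × 16000 / 9.8 = 8.18 mm
Layer 64–51 kPa: Δp = 130 hPa = 13000 Pa, q̄ = 0.00412 kg/kg → 0.00412 × 13000 / 9.8 = 5.47 mm
Layer 51–40 kPa: Δp = 110 hPa = 11000 Pa, q̄ = 0.00271 kg/kg → 0.00271 × 11000 / 9.8 = 3.04 mm
PW = 15.67 + 5.81 + 8.18 + 5.47 + 3.04 = 38.17 ≈ 38.2 mm.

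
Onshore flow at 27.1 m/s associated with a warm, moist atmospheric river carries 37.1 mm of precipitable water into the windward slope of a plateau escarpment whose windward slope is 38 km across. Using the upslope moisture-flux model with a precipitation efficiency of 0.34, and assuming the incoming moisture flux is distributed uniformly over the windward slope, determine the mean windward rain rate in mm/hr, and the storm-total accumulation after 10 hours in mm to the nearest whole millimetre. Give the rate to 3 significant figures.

R ≈ 32.4 mm/hr; total ≈ 324 mm

Incoming column moisture flux per unit ridge length: F = V × PW = 27.1 × 37.1 = 1005.41 mm·m/s.
Spread over the 38 km slope with efficiency ε = 0.34: R = ε·F/W = 0.34 × 1005.41 / 38000 m = 8.996e-03 mm/s.
R = 8.996e-03 × 3600 = 32.4 mm/hr.
Over 10 h: total = 32.4 × 10 = 324 mm.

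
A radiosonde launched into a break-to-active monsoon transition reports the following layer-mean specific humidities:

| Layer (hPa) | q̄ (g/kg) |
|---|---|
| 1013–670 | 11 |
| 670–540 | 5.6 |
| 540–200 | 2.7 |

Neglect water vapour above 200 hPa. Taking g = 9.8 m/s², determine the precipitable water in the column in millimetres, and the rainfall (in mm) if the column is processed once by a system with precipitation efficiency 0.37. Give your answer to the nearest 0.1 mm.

PW ≈ 55.3 mm; rainfall ≈ 20.5 mm

Precipitable water is the column-integrated vapour mass per unit area: PW = (1/g) Σ q̄ Δp, with q in kg/kg and Δp in Pa (1 kg/m² of water = 1 mm).
Layer 1013–670 hPa: Δp = 343 hPa = 34300 Pa, q̄ = 0.011 kg/kg → 0.011 × 34300 / 9.8 = 38.50 mm
Layer 670–540 hPa: Δp = 130 hPa = 13000 Pa, q̄ = 0.0056 kg/kg → 0.0056 × 13000 / 9.8 = 7.43 mm
Layer 540–200 hPa: Δp = 340 hPa = 34000 Pa, q̄ = 0.0027 kg/kg → 0.0027 × 34000 / 9.8 = 9.37 mm
PW = 38.50 + 7.43 + 9.37 = 55.30 ≈ 55.3 mm.
Rainfall = ε × PW = 0.37 × 55.3 = 20.5 mm.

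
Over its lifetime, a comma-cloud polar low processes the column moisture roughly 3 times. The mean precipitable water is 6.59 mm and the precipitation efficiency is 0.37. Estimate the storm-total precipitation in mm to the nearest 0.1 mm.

precipitation ≈ 7.3 mm

Each cycle deposits ε × PW = 0.37 × 6.59 = 2.4383 mm.
Over 3 cycles: 3 × 2.4383 = 7.3 mm.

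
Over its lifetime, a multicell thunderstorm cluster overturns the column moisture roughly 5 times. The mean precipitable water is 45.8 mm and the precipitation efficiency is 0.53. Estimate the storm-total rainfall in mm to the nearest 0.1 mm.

rainfall ≈ 121.4 mm

Each cycle deposits ε × PW = 0.53 × 45.8 = 24.274 mm.
Over 5 cycles: 5 × 24.274 = 121.4 mm.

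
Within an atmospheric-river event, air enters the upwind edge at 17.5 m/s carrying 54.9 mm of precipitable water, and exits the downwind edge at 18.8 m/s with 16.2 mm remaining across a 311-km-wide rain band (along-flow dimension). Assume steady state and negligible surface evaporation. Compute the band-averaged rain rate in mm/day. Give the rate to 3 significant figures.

R ≈ 182 mm/day

Column moisture flux per unit crosswind length is F = V × PW.
Inflow: F_in = 17.5 × 54.9 = 960.75 mm·m/s
Outflow: F_out = 18.8 × 16.2 = 304.56 mm·m/s
Steady-state rate R = (F_in − F_out)/L = (960.75 − 304.56) / 311000 m = 2.110e-03 mm/s.
R = 2.110e-03 × 3600 × 24 = 182 mm/day.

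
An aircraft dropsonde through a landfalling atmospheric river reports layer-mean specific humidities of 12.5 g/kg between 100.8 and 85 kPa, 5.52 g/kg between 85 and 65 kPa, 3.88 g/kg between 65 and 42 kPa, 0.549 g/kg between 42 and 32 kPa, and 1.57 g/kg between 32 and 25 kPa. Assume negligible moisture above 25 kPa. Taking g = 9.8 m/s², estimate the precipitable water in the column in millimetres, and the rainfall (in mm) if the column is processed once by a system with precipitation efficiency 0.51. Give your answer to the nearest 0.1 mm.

PW ≈ 42.2 mm; rainfall ≈ 21.5 mm

Precipitable water is the column-integrated vapour mass per unit area: PW = (1/g) Σ q̄ Δp, with q in kg/kg and Δp in Pa (1 kg/m² of water = 1 mm).
Layer 100.8–85 kPa: Δp = 158 hPa = 15800 Pa, q̄ = 0.0125 kg/kg → 0.0125 × 15800 / 9.8 = 20.15 mm
Layer 85–65 kPa: Δp = 200 hPa = 20000 Pa, q̄ = 0.00552 kg/kg → 0.00552 × 20000 / 9.8 = 11.27 mm
Layer 65–42 kPa: Δp = 230 hPa = 23000 Pa, q̄ = 0.00388 kg/kg → 0.00388 × 23000 / 9.8 = 9.11 mm
Layer 42–32 kPa: Δp = 100 hPa = 10000 Pa, q̄ = 0.000549 kg/kg → 0.000549 × 10000 / 9.8 = 0.56 mm
Layer 32–25 kPa: Δp = 70 hPa = 7000 Pa, q̄ = 0.00157 kg/kg → 0.00157 × 7000 / 9.8 = 1.12 mm
PW = 20.15 + 11.27 + 9.11 + 0.56 + 1.12 = 42.21 ≈ 42.2 mm.
Rainfall = ε × PW = 0.51 × 42.2 = 21.5 mm.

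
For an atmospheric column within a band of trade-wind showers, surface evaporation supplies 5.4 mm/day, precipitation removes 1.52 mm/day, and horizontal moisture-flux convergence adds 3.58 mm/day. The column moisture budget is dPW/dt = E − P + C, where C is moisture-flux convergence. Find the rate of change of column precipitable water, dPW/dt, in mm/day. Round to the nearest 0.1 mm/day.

dPW/dt = E − P + C = 5.4 − 1.52 + (3.58) = 7.5 mm/day.

dPW/dt ≈ 7.5 mm/day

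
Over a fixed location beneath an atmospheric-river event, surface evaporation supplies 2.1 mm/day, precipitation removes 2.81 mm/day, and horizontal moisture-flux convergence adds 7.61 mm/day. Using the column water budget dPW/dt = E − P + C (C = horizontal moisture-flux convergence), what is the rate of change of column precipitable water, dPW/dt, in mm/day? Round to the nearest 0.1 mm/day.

dPW/dt ≈ 6.9 mm/day

dPW/dt = E − P + C = 2.1 − 2.81 + (7.61) = 6.9 mm/day.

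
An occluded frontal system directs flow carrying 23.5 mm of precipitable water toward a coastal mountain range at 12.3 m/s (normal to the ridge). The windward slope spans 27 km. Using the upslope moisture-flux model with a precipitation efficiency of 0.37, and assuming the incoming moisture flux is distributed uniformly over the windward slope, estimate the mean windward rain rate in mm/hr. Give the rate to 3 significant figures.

Incoming column moisture flux per unit ridge length: F = V × PW = 12.3 × 23.5 = 289.05 mm·m/s.
Spread over the 27 km slope with efficiency ε = 0.37: R = ε·F/W = 0.37 × 289.05 / 27000 m = 3.961e-03 mm/s.
R = 3.961e-03 × 3600 = 14.3 mm/hr.

R ≈ 14.3 mm/hr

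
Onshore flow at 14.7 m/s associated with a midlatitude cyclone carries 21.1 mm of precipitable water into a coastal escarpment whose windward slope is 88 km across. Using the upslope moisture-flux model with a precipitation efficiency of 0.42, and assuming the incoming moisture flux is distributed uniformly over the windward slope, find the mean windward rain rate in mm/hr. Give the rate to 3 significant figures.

R ≈ 5.33 mm/hr

Incoming column moisture flux per unit ridge length: F = V × PW = 14.7 × 21.1 = 310.17 mm·m/s.
Spread over the 88 km slope with efficiency ε = 0.42: R = ε·F/W = 0.42 × 310.17 / 88000 m = 1.480e-03 mm/s.
R = 1.480e-03 × 3600 = 5.33 mm/hr.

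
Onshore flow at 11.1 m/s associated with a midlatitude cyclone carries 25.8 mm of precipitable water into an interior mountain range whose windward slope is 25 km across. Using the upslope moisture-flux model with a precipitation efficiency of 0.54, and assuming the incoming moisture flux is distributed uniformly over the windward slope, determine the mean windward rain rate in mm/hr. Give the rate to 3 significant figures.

R ≈ 22.3 mm/hr

Incoming column moisture flux per unit ridge length: F = V × PW = 11.1 × 25.8 = 286.38 mm·m/s.
Spread over the 25 km slope with efficiency ε = 0.54: R = ε·F/W = 0.54 × 286.38 / 25000 m = 6.186e-03 mm/s.
R = 6.186e-03 × 3600 = 22.3 mm/hr.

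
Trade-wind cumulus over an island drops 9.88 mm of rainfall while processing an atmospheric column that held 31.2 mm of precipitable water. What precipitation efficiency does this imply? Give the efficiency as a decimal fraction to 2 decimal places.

ε = rainfall / PW = 9.88 / 31.2 = 0.32.

ε ≈ 0.32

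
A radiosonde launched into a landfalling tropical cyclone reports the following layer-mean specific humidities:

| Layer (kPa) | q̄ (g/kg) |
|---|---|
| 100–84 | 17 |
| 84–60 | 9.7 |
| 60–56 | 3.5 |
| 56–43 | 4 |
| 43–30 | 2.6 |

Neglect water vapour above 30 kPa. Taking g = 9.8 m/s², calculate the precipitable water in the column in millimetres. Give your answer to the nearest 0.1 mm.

Precipitable water is the column-integrated vapour mass per unit area: PW = (1/g) Σ q̄ Δp, with q in kg/kg and Δp in Pa (1 kg/m² of water = 1 mm).
Layer 100–84 kPa: Δp = 160 hPa = 16000 Pa, q̄ = 0.017 kg/kg → 0.017 × 16000 / 9.8 = 27.76 mm
Layer 84–60 kPa: Δp = 240 hPa = 24000 Pa, q̄ = 0.0097 kg/kg → 0.0097 × 24000 / 9.8 = 23.76 mm
Layer 60–56 kPa: Δp = 40 hPa = 4000 Pa, q̄ = 0.0035 kg/kg → 0.0035 × 4000 / 9.8 = 1.43 mm
Layer 56–43 kPa: Δp = 130 hPa = 13000 Pa, q̄ = 0.004 kg/kg → 0.004 × 13000 / 9.8 = 5.31 mm
Layer 43–30 kPa: Δp = 130 hPa = 13000 Pa, q̄ = 0.0026 kg/kg → 0.0026 × 13000 / 9.8 = 3.45 mm
PW = 27.76 + 23.76 + 1.43 + 5.31 + 3.45 = 61.71 ≈ 61.7 mm.

PW ≈ 61.7 mm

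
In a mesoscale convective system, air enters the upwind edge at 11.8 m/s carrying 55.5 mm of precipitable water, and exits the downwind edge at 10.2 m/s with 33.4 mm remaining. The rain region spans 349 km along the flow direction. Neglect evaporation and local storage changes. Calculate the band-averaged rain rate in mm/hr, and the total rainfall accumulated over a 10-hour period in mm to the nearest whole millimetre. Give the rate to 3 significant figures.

Column moisture flux per unit crosswind length is F = V × PW.
Inflow: F_in = 11.8 × 55.5 = 654.9 mm·m/s
Outflow: F_out = 10.2 × 33.4 = 340.68 mm·m/s
Steady-state rate R = (F_in − F_out)/L = (654.9 − 340.68) / 349000 m = 9.003e-04 mm/s.
R = 9.003e-04 × 3600 = 3.24 mm/hr.
Over 10 h: total = 3.24 × 10 = 32.4 ≈ 32 mm.

R ≈ 3.24 mm/hr; total ≈ 32 mm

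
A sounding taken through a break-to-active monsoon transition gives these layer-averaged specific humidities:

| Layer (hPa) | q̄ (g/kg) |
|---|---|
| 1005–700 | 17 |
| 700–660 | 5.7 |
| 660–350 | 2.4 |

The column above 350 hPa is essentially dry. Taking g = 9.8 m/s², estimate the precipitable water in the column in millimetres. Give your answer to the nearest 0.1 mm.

Precipitable water is the column-integrated vapour mass per unit area: PW = (1/g) Σ q̄ Δp, with q in kg/kg and Δp in Pa (1 kg/m² of water = 1 mm).
Layer 1005–700 hPa: Δp = 305 hPa = 30500 Pa, q̄ = 0.017 kg/kg → 0.017 × 30500 / 9.8 = 52.91 mm
Layer 700–660 hPa: Δp = 40 hPa = 4000 Pa, q̄ = 0.0057 kg/kg → 0.0057 × 4000 / 9.8 = 2.33 mm
Layer 660–350 hPa: Δp = 310 hPa = 31000 Pa, q̄ = 0.0024 kg/kg → 0.0024 × 31000 / 9.8 = 7.59 mm
PW = 52.91 + 2.33 + 7.59 = 62.83 ≈ 62.8 mm.

PW ≈ 62.8 mm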